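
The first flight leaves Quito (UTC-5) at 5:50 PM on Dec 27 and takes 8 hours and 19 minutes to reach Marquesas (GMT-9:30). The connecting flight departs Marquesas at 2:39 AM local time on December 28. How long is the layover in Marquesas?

5 hours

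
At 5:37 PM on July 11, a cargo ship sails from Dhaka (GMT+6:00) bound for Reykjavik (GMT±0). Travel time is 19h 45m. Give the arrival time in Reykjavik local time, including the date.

7:22 AM on July 12

Convert departure to UTC: 5:37 PM − 6:00 = 11:37 AM UTC on Jul 11.
Add 19 hours 45 minutes travel time → 7:22 AM UTC (Jul 12).
Reykjavik is UTC+0, so local arrival is the same: 7:22 AM on Jul 12.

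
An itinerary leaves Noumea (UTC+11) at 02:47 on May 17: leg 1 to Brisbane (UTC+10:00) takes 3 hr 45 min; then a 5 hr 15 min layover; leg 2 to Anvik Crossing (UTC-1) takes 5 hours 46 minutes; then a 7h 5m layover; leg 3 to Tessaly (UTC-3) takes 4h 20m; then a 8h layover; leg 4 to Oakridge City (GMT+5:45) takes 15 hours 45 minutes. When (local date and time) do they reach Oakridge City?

Convert departure to UTC: 02:47 − 11:00 = 15:47 UTC on May 16.
Add 3 hours 45 minutes leg 1 → 19:32 UTC.
Add 5 hours 15 minutes layover in Brisbane → 00:47 UTC (May 17).
Add 5 hours and 46 minutes leg 2 → 06:33 UTC.
Add 7 hours 5 minutes layover in Anvik Crossing → 13:38 UTC.
Add 4 hours 20 minutes leg 3 → 17:58 UTC.
Add 8 hours layover in Tessaly → 01:58 UTC (May 18).
Add 15 hours 45 minutes leg 4 → 17:43 UTC.
Oakridge City is UTC+5:45, so local arrival = 17:43 + 5:45 = 23:28 on May 18.

23:28 on May 18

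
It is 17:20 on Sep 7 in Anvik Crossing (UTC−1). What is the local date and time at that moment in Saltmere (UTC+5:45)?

In UTC: 17:20 + 1:00 = 18:20 on Sep 7.
Saltmere is UTC+5:45: 18:20 + 5:45 = 00:05 on Sep 8.

00:05 on Sep 8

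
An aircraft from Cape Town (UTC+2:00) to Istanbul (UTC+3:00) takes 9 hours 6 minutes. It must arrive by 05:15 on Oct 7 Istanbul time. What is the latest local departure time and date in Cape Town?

Target arrival in UTC: 05:15 − 3:00 = 02:15 on Oct 7.
Subtract 9 hours and 6 minutes → departure 17:09 UTC on Oct 6.
Cape Town is UTC+2:00: 17:09 + 2:00 = 19:09 on Oct 6.

19:09 on Oct 6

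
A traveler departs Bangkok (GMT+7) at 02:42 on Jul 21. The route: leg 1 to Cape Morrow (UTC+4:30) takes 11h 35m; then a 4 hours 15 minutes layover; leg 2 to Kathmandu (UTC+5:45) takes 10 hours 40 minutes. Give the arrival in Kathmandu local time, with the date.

03:57 on July 22

Convert departure to UTC: 02:42 − 7:00 = 19:42 UTC on Jul 20.
Add 11 hours and 35 minutes leg 1 → 07:17 UTC (Jul 21).
Add 4 hours 15 minutes layover in Cape Morrow → 11:32 UTC.
Add 10 hours 40 minutes leg 2 → 22:12 UTC.
Kathmandu is UTC+5:45, so local arrival = 22:12 + 5:45 = 03:57 on Jul 22.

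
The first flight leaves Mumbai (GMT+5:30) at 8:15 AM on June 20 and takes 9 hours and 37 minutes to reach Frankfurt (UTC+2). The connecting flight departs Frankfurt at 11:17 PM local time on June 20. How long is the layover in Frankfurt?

8 hours 55 minutes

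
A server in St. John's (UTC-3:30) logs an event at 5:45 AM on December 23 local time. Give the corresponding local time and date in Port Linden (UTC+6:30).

3:45 PM on December 23

In UTC: 5:45 AM + 3:30 = 9:15 AM on Dec 23.
Port Linden is UTC+6:30: 9:15 AM + 6:30 = 3:45 PM on Dec 23.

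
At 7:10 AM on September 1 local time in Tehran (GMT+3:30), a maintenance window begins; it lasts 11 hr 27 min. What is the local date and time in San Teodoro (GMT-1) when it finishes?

2:07 PM on Sep 1

Convert start to UTC: 7:10 AM − 3:30 = 3:40 AM UTC on Sep 1.
Add 11 hours 27 minutes duration → 3:07 PM UTC.
San Teodoro is UTC−1:00, so local end time = 3:07 PM − 1:00 = 2:07 PM on Sep 1.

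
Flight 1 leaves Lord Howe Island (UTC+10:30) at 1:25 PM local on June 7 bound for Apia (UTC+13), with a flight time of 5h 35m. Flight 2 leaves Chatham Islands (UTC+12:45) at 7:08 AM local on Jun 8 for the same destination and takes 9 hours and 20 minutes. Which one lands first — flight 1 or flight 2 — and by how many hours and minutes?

Flight 1 in UTC: 1:25 PM − 10:30 = 2:55 AM on Jun 7.
+5 hours and 35 minutes → arrive 8:30 AM UTC on Jun 7.
Flight 2 in UTC: 7:08 AM − 12:45 = 6:23 PM on Jun 7.
+9 hours and 20 minutes → arrive 3:43 AM UTC on Jun 8.
Flight 1 lands earlier by 19 hours 13 minutes.

the first, by 19 hours 13 minutes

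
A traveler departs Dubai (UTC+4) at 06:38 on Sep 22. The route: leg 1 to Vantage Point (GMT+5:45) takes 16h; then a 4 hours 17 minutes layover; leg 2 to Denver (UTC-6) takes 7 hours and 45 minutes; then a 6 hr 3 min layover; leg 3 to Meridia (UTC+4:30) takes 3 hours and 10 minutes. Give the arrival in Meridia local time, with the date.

Convert departure to UTC: 06:38 − 4:00 = 02:38 UTC on Sep 22.
Add 16 hours leg 1 → 18:38 UTC.
Add 4 hours 17 minutes layover in Vantage Point → 22:55 UTC.
Add 7 hours and 45 minutes leg 2 → 06:40 UTC (Sep 23).
Add 6 hours 3 minutes layover in Denver → 12:43 UTC.
Add 3 hours 10 minutes leg 3 → 15:53 UTC.
Meridia is UTC+4:30, so local arrival = 15:53 + 4:30 = 20:23 on Sep 23.

20:23 on Sep 23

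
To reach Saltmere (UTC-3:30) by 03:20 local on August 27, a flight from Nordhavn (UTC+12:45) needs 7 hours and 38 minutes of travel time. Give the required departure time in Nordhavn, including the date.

Target arrival in UTC: 03:20 + 3:30 = 06:50 on Aug 27.
Subtract 7 hours 38 minutes → departure 23:12 UTC on Aug 26.
Nordhavn is UTC+12:45: 23:12 + 12:45 = 11:57 on Aug 27.

11:57 on August 27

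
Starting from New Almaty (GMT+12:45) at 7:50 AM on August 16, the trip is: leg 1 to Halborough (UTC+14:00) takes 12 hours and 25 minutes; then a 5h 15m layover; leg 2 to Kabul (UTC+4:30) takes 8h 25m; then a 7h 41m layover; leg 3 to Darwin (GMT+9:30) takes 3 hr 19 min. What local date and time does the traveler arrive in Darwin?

5:40 PM on August 17

Convert departure to UTC: 7:50 AM − 12:45 = 7:05 PM UTC on Aug 15.
Add 12 hours 25 minutes leg 1 → 7:30 AM UTC (Aug 16).
Add 5 hours and 15 minutes layover in Halborough → 12:45 PM UTC.
Add 8 hours and 25 minutes leg 2 → 9:10 PM UTC.
Add 7 hours and 41 minutes layover in Kabul → 4:51 AM UTC (Aug 17).
Add 3 hours and 19 minutes leg 3 → 8:10 AM UTC.
Darwin is UTC+9:30, so local arrival = 8:10 AM + 9:30 = 5:40 PM on Aug 17.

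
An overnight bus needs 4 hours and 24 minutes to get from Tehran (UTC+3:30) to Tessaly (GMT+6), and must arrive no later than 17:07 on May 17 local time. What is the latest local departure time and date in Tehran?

10:13 on May 17

Target arrival in UTC: 17:07 − 6:00 = 11:07 on May 17.
Subtract 4 hours 24 minutes → departure 06:43 UTC on May 17.
Tehran is UTC+3:30: 06:43 + 3:30 = 10:13 on May 17.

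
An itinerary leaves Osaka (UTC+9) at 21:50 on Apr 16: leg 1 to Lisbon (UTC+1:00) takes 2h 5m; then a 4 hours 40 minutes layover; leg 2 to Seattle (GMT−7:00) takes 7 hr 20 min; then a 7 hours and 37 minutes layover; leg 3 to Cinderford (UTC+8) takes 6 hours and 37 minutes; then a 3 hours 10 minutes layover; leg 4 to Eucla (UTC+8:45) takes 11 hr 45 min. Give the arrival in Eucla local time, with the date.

16:49 on April 18

Convert departure to UTC: 21:50 − 9:00 = 12:50 UTC on Apr 16.
Add 2 hours and 5 minutes leg 1 → 14:55 UTC.
Add 4 hours and 40 minutes layover in Lisbon → 19:35 UTC.
Add 7 hours and 20 minutes leg 2 → 02:55 UTC (Apr 17).
Add 7 hours and 37 minutes layover in Seattle → 10:32 UTC.
Add 6 hours and 37 minutes leg 3 → 17:09 UTC.
Add 3 hours and 10 minutes layover in Cinderford → 20:19 UTC.
Add 11 hours and 45 minutes leg 4 → 08:04 UTC (Apr 18).
Eucla is UTC+8:45, so local arrival = 08:04 + 8:45 = 16:49 on Apr 18.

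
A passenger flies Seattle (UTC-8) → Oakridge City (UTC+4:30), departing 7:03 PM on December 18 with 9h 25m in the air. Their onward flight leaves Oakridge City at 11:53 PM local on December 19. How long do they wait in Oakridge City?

6 hours 55 minutes

Convert departure to UTC: 7:03 PM + 8:00 = 3:03 AM UTC on Dec 19.
Add 9 hours and 25 minutes flight time → 12:28 PM UTC.
Oakridge City is UTC+4:30, so local arrival = 12:28 PM + 4:30 = 4:58 PM on Dec 19.
Layover = 11:53 PM − 4:58 PM = 6 hours 55 minutes.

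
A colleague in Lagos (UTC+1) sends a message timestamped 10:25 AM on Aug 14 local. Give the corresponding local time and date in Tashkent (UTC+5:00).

Tashkent is 4:00 ahead of Lagos.
Shift by the zone difference: 10:25 AM + 4:00 = 2:25 PM on Aug 14 in Tashkent.

2:25 PM on August 14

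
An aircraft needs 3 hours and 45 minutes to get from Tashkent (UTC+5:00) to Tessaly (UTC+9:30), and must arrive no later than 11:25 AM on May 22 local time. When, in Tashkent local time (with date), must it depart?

Target arrival in UTC: 11:25 AM − 9:30 = 1:55 AM on May 22.
Subtract 3 hours 45 minutes → departure 10:10 PM UTC on May 21.
Tashkent is UTC+5:00: 10:10 PM + 5:00 = 3:10 AM on May 22.

3:10 AM on May 22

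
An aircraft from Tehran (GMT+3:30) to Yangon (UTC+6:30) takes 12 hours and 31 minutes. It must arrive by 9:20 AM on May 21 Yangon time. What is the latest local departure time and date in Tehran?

Target arrival in UTC: 9:20 AM − 6:30 = 2:50 AM on May 21.
Subtract 12 hours and 31 minutes → departure 2:19 PM UTC on May 20.
Tehran is UTC+3:30: 2:19 PM + 3:30 = 5:49 PM on May 20.

5:49 PM on May 20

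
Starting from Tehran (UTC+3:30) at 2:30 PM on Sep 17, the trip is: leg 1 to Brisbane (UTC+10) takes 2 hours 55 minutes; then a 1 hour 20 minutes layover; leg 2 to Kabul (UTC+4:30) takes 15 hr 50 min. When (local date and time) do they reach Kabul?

Convert departure to UTC: 2:30 PM − 3:30 = 11:00 AM UTC on Sep 17.
Add 2 hours 55 minutes leg 1 → 1:55 PM UTC.
Add 1 hour 20 minutes layover in Brisbane → 3:15 PM UTC.
Add 15 hours and 50 minutes leg 2 → 7:05 AM UTC (Sep 18).
Kabul is UTC+4:30, so local arrival = 7:05 AM + 4:30 = 11:35 AM on Sep 18.

11:35 AM on September 18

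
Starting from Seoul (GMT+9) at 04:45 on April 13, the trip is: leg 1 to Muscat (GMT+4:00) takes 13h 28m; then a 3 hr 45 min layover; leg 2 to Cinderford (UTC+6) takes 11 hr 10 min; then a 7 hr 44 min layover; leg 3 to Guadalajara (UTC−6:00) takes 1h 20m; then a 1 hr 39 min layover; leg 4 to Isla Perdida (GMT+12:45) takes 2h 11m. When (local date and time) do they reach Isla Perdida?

Convert departure to UTC: 04:45 − 9:00 = 19:45 UTC on Apr 12.
Add 13 hours 28 minutes leg 1 → 09:13 UTC (Apr 13).
Add 3 hours and 45 minutes layover in Muscat → 12:58 UTC.
Add 11 hours 10 minutes leg 2 → 00:08 UTC (Apr 14).
Add 7 hours 44 minutes layover in Cinderford → 07:52 UTC.
Add 1 hour and 20 minutes leg 3 → 09:12 UTC.
Add 1 hour and 39 minutes layover in Guadalajara → 10:51 UTC.
Add 2 hours and 11 minutes leg 4 → 13:02 UTC.
Isla Perdida is UTC+12:45, so local arrival = 13:02 + 12:45 = 01:47 on Apr 15.

01:47 on Apr 15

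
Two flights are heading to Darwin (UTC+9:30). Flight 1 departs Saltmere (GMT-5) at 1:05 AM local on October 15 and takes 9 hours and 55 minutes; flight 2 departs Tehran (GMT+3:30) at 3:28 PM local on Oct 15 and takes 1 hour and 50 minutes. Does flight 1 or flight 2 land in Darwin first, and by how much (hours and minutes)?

the second, by 2 hours 12 minutes

Flight 1 in UTC: 1:05 AM + 5:00 = 6:05 AM on Oct 15.
+9 hours and 55 minutes → arrive 4:00 PM UTC on Oct 15.
Flight 2 in UTC: 3:28 PM − 3:30 = 11:58 AM on Oct 15.
+1 hour 50 minutes → arrive 1:48 PM UTC on Oct 15.
Flight 2 lands earlier by 2 hours 12 minutes.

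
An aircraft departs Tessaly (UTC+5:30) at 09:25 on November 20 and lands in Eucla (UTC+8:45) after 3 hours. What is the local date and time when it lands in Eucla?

15:40 on November 20

Eucla is 3:15 ahead of Tessaly.
After 3 hours it is 12:25 in Tessaly.
Shift by the zone difference: 12:25 + 3:15 = 15:40 on Nov 20 in Eucla.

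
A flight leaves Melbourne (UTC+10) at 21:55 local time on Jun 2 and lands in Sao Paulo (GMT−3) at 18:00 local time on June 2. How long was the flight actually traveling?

9 hours 5 minutes

Departure in UTC: 21:55 − 10:00 = 11:55 on Jun 2.
Arrival in UTC: 18:00 + 3:00 = 21:00 on Jun 2.
Elapsed = 21:00 − 11:55 = 9 hours 5 minutes.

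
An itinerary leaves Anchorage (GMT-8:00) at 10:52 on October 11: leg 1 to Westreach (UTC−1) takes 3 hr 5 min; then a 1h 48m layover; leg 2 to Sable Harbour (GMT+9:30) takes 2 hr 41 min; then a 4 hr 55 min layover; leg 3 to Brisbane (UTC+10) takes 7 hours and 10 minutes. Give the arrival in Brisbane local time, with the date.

Convert departure to UTC: 10:52 + 8:00 = 18:52 UTC on Oct 11.
Add 3 hours and 5 minutes leg 1 → 21:57 UTC.
Add 1 hour and 48 minutes layover in Westreach → 23:45 UTC.
Add 2 hours and 41 minutes leg 2 → 02:26 UTC (Oct 12).
Add 4 hours and 55 minutes layover in Sable Harbour → 07:21 UTC.
Add 7 hours 10 minutes leg 3 → 14:31 UTC.
Brisbane is UTC+10:00, so local arrival = 14:31 + 10:00 = 00:31 on Oct 13.

00:31 on October 13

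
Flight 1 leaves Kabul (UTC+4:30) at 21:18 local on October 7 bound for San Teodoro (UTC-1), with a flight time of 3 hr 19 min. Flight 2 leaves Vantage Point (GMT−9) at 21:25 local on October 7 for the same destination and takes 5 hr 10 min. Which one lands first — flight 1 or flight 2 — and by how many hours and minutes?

Flight 1 in UTC: 21:18 − 4:30 = 16:48 on Oct 7.
+3 hours 19 minutes → arrive 20:07 UTC on Oct 7.
Flight 2 in UTC: 21:25 + 9:00 = 06:25 on Oct 8.
+5 hours and 10 minutes → arrive 11:35 UTC on Oct 8.
Flight 1 lands earlier by 15 hours 28 minutes.

the first, by 15 hours 28 minutes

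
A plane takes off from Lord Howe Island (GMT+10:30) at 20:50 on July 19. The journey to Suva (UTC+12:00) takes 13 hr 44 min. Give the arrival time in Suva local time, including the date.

12:04 on Jul 20

Suva is 1:30 ahead of Lord Howe Island.
After 13 hours and 44 minutes it is 10:34 (Jul 20) in Lord Howe Island.
Shift by the zone difference: 10:34 + 1:30 = 12:04 on Jul 20 in Suva.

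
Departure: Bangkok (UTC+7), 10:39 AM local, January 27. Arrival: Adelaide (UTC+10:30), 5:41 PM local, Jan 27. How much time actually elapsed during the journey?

Departure in UTC: 10:39 AM − 7:00 = 3:39 AM on Jan 27.
Arrival in UTC: 5:41 PM − 10:30 = 7:11 AM on Jan 27.
Elapsed = 7:11 AM − 3:39 AM = 3 hours 32 minutes.

3 hours 32 minutes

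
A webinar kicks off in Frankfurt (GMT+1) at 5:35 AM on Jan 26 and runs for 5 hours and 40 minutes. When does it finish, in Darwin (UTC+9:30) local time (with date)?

7:45 PM on January 26

Darwin is 8:30 ahead of Frankfurt.
After 5 hours and 40 minutes it is 11:15 AM in Frankfurt.
Shift by the zone difference: 11:15 AM + 8:30 = 7:45 PM on Jan 26 in Darwin.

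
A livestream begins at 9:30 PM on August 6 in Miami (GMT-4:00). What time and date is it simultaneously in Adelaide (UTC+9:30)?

11:00 AM on Aug 7

In UTC: 9:30 PM + 4:00 = 1:30 AM on Aug 7.
Adelaide is UTC+9:30: 1:30 AM + 9:30 = 11:00 AM on Aug 7.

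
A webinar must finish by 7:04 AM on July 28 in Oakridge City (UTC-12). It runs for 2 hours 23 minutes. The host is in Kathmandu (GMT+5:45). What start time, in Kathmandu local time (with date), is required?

Target end time in UTC: 7:04 AM + 12:00 = 7:04 PM on Jul 28.
Subtract 2 hours and 23 minutes → start 4:41 PM UTC on Jul 28.
Kathmandu is UTC+5:45: 4:41 PM + 5:45 = 10:26 PM on Jul 28.

10:26 PM on July 28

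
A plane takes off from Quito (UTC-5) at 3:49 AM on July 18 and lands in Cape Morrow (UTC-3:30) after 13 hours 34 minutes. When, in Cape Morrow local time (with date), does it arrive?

Convert departure to UTC: 3:49 AM + 5:00 = 8:49 AM UTC on Jul 18.
Add 13 hours and 34 minutes travel time → 10:23 PM UTC.
Cape Morrow is UTC−3:30, so local arrival = 10:23 PM − 3:30 = 6:53 PM on Jul 18.

6:53 PM on July 18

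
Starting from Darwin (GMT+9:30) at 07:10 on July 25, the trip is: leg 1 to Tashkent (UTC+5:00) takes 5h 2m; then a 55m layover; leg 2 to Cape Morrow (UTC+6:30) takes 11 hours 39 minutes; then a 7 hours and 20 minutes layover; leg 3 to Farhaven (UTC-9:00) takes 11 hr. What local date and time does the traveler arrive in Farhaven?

Convert departure to UTC: 07:10 − 9:30 = 21:40 UTC on Jul 24.
Add 5 hours and 2 minutes leg 1 → 02:42 UTC (Jul 25).
Add 55 minutes layover in Tashkent → 03:37 UTC.
Add 11 hours and 39 minutes leg 2 → 15:16 UTC.
Add 7 hours 20 minutes layover in Cape Morrow → 22:36 UTC.
Add 11 hours leg 3 → 09:36 UTC (Jul 26).
Farhaven is UTC−9:00, so local arrival = 09:36 − 9:00 = 00:36 on Jul 26.

00:36 on Jul 26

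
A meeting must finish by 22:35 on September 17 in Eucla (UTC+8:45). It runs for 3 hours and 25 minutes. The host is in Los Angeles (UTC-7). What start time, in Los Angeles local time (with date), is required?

03:25 on Sep 17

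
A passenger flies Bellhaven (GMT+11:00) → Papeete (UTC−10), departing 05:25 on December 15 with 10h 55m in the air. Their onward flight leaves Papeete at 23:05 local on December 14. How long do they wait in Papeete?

3 hours 45 minutes

Convert departure to UTC: 05:25 − 11:00 = 18:25 UTC on Dec 14.
Add 10 hours and 55 minutes flight time → 05:20 UTC (Dec 15).
Papeete is UTC−10:00, so local arrival = 05:20 − 10:00 = 19:20 on Dec 14.
Layover = 23:05 − 19:20 = 3 hours 45 minutes.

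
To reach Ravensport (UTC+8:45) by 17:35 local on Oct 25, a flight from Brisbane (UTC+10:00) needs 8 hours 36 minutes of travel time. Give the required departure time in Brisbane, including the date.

Target arrival in UTC: 17:35 − 8:45 = 08:50 on Oct 25.
Subtract 8 hours 36 minutes → departure 00:14 UTC on Oct 25.
Brisbane is UTC+10:00: 00:14 + 10:00 = 10:14 on Oct 25.

10:14 on October 25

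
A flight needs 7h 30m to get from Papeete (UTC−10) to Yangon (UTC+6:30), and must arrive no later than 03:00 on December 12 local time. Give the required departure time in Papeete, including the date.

Target arrival in UTC: 03:00 − 6:30 = 20:30 on Dec 11.
Subtract 7 hours 30 minutes → departure 13:00 UTC on Dec 11.
Papeete is UTC−10:00: 13:00 − 10:00 = 03:00 on Dec 11.

03:00 on Dec 11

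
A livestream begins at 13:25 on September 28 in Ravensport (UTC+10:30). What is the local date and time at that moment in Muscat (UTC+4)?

In UTC: 13:25 − 10:30 = 02:55 on Sep 28.
Muscat is UTC+4:00: 02:55 + 4:00 = 06:55 on Sep 28.

06:55 on September 28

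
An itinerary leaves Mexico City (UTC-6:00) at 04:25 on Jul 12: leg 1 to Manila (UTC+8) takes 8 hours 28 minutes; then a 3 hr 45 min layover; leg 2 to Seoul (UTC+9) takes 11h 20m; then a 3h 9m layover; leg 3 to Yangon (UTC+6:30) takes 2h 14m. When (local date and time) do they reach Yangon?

Convert departure to UTC: 04:25 + 6:00 = 10:25 UTC on Jul 12.
Add 8 hours and 28 minutes leg 1 → 18:53 UTC.
Add 3 hours 45 minutes layover in Manila → 22:38 UTC.
Add 11 hours and 20 minutes leg 2 → 09:58 UTC (Jul 13).
Add 3 hours 9 minutes layover in Seoul → 13:07 UTC.
Add 2 hours 14 minutes leg 3 → 15:21 UTC.
Yangon is UTC+6:30, so local arrival = 15:21 + 6:30 = 21:51 on Jul 13.

21:51 on July 13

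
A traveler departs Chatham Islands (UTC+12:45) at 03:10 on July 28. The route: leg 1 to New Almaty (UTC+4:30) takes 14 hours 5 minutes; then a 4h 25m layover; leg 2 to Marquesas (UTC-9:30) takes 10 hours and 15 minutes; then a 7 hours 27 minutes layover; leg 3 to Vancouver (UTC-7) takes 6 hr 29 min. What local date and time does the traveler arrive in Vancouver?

Convert departure to UTC: 03:10 − 12:45 = 14:25 UTC on Jul 27.
Add 14 hours and 5 minutes leg 1 → 04:30 UTC (Jul 28).
Add 4 hours and 25 minutes layover in New Almaty → 08:55 UTC.
Add 10 hours and 15 minutes leg 2 → 19:10 UTC.
Add 7 hours and 27 minutes layover in Marquesas → 02:37 UTC (Jul 29).
Add 6 hours 29 minutes leg 3 → 09:06 UTC.
Vancouver is UTC−7:00, so local arrival = 09:06 − 7:00 = 02:06 on Jul 29.

02:06 on Jul 29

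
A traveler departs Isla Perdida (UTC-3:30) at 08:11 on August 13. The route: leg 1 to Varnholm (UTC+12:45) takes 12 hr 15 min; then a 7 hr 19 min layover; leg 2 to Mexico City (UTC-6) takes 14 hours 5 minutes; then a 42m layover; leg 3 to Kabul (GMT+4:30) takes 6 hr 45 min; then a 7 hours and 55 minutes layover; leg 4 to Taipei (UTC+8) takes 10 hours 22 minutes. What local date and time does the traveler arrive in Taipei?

Convert departure to UTC: 08:11 + 3:30 = 11:41 UTC on Aug 13.
Add 12 hours and 15 minutes leg 1 → 23:56 UTC.
Add 7 hours and 19 minutes layover in Varnholm → 07:15 UTC (Aug 14).
Add 14 hours and 5 minutes leg 2 → 21:20 UTC.
Add 42 minutes layover in Mexico City → 22:02 UTC.
Add 6 hours and 45 minutes leg 3 → 04:47 UTC (Aug 15).
Add 7 hours 55 minutes layover in Kabul → 12:42 UTC.
Add 10 hours and 22 minutes leg 4 → 23:04 UTC.
Taipei is UTC+8:00, so local arrival = 23:04 + 8:00 = 07:04 on Aug 16.

07:04 on August 16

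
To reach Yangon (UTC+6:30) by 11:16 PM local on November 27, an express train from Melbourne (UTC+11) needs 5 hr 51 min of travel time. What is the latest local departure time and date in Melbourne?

Target arrival in UTC: 11:16 PM − 6:30 = 4:46 PM on Nov 27.
Subtract 5 hours and 51 minutes → departure 10:55 AM UTC on Nov 27.
Melbourne is UTC+11:00: 10:55 AM + 11:00 = 9:55 PM on Nov 27.

9:55 PM on Nov 27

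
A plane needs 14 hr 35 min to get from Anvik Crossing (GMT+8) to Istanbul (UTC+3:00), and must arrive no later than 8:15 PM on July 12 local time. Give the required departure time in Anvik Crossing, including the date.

Target arrival in UTC: 8:15 PM − 3:00 = 5:15 PM on Jul 12.
Subtract 14 hours and 35 minutes → departure 2:40 AM UTC on Jul 12.
Anvik Crossing is UTC+8:00: 2:40 AM + 8:00 = 10:40 AM on Jul 12.

10:40 AM on Jul 12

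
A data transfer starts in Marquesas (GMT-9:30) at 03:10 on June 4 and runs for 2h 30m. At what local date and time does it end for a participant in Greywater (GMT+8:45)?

Convert start to UTC: 03:10 + 9:30 = 12:40 UTC on Jun 4.
Add 2 hours 30 minutes duration → 15:10 UTC.
Greywater is UTC+8:45, so local end time = 15:10 + 8:45 = 23:55 on Jun 4.

23:55 on June 4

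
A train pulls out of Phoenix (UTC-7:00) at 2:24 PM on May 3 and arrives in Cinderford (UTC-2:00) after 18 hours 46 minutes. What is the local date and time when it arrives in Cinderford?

2:10 PM on May 4

Cinderford is 5:00 ahead of Phoenix.
After 18 hours and 46 minutes it is 9:10 AM (May 4) in Phoenix.
Shift by the zone difference: 9:10 AM + 5:00 = 2:10 PM on May 4 in Cinderford.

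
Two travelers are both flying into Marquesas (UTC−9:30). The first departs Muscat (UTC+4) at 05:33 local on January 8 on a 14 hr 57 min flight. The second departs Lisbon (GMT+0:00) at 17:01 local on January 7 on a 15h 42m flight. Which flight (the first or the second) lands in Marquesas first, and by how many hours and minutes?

the second, by 7 hours 47 minutes

Flight 1 in UTC: 05:33 − 4:00 = 01:33 on Jan 8.
+14 hours and 57 minutes → arrive 16:30 UTC on Jan 8.
Flight 2 departs at 17:01 UTC (Jan 7).
+15 hours and 42 minutes → arrive 08:43 UTC on Jan 8.
Flight 2 lands earlier by 7 hours 47 minutes.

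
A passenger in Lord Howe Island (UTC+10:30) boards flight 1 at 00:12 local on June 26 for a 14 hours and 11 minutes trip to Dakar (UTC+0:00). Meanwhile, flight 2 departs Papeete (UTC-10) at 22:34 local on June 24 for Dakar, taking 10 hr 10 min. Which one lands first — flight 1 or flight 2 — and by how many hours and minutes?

the second, by 9 hours 9 minutes

Flight 1 in UTC: 00:12 − 10:30 = 13:42 on Jun 25.
+14 hours and 11 minutes → arrive 03:53 UTC on Jun 26.
Flight 2 in UTC: 22:34 + 10:00 = 08:34 on Jun 25.
+10 hours and 10 minutes → arrive 18:44 UTC on Jun 25.
Flight 2 lands earlier by 9 hours 9 minutes.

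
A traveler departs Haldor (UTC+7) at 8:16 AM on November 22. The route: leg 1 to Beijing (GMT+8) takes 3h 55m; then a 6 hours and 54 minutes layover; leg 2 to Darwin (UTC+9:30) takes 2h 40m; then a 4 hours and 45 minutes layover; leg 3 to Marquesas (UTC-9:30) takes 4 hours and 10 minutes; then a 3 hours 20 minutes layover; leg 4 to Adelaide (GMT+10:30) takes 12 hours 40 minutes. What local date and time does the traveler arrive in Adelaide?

2:10 AM on November 24

Convert departure to UTC: 8:16 AM − 7:00 = 1:16 AM UTC on Nov 22.
Add 3 hours and 55 minutes leg 1 → 5:11 AM UTC.
Add 6 hours 54 minutes layover in Beijing → 12:05 PM UTC.
Add 2 hours and 40 minutes leg 2 → 2:45 PM UTC.
Add 4 hours and 45 minutes layover in Darwin → 7:30 PM UTC.
Add 4 hours 10 minutes leg 3 → 11:40 PM UTC.
Add 3 hours 20 minutes layover in Marquesas → 3:00 AM UTC (Nov 23).
Add 12 hours and 40 minutes leg 4 → 3:40 PM UTC.
Adelaide is UTC+10:30, so local arrival = 3:40 PM + 10:30 = 2:10 AM on Nov 24.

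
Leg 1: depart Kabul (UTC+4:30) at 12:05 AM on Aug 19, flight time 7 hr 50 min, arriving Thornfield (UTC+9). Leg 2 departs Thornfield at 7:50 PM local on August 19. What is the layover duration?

7 hours 25 minutes

Convert departure to UTC: 12:05 AM − 4:30 = 7:35 PM UTC on Aug 18.
Add 7 hours 50 minutes flight time → 3:25 AM UTC (Aug 19).
Thornfield is UTC+9:00, so local arrival = 3:25 AM + 9:00 = 12:25 PM on Aug 19.
Layover = 7:50 PM − 12:25 PM = 7 hours 25 minutes.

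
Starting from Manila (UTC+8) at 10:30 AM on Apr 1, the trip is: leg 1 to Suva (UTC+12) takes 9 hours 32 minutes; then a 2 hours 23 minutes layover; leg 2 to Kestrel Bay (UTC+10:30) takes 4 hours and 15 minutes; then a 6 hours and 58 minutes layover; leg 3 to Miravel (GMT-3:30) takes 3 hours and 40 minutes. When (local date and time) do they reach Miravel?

1:48 AM on April 2

Convert departure to UTC: 10:30 AM − 8:00 = 2:30 AM UTC on Apr 1.
Add 9 hours and 32 minutes leg 1 → 12:02 PM UTC.
Add 2 hours 23 minutes layover in Suva → 2:25 PM UTC.
Add 4 hours and 15 minutes leg 2 → 6:40 PM UTC.
Add 6 hours and 58 minutes layover in Kestrel Bay → 1:38 AM UTC (Apr 2).
Add 3 hours and 40 minutes leg 3 → 5:18 AM UTC.
Miravel is UTC−3:30, so local arrival = 5:18 AM − 3:30 = 1:48 AM on Apr 2.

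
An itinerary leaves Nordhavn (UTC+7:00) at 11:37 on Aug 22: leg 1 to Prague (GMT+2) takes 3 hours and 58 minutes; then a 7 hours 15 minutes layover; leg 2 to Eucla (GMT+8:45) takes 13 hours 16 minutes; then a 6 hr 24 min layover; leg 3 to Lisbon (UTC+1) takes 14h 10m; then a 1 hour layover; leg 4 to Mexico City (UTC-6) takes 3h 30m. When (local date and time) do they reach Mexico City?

00:10 on August 24

Convert departure to UTC: 11:37 − 7:00 = 04:37 UTC on Aug 22.
Add 3 hours and 58 minutes leg 1 → 08:35 UTC.
Add 7 hours and 15 minutes layover in Prague → 15:50 UTC.
Add 13 hours 16 minutes leg 2 → 05:06 UTC (Aug 23).
Add 6 hours and 24 minutes layover in Eucla → 11:30 UTC.
Add 14 hours 10 minutes leg 3 → 01:40 UTC (Aug 24).
Add 1 hour layover in Lisbon → 02:40 UTC.
Add 3 hours and 30 minutes leg 4 → 06:10 UTC.
Mexico City is UTC−6:00, so local arrival = 06:10 − 6:00 = 00:10 on Aug 24.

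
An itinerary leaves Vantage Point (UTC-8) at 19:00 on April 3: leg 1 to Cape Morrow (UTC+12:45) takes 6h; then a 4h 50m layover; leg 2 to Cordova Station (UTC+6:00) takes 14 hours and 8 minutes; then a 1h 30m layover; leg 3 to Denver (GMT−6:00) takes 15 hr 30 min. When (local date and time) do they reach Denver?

Convert departure to UTC: 19:00 + 8:00 = 03:00 UTC on Apr 4.
Add 6 hours leg 1 → 09:00 UTC.
Add 4 hours and 50 minutes layover in Cape Morrow → 13:50 UTC.
Add 14 hours 8 minutes leg 2 → 03:58 UTC (Apr 5).
Add 1 hour 30 minutes layover in Cordova Station → 05:28 UTC.
Add 15 hours and 30 minutes leg 3 → 20:58 UTC.
Denver is UTC−6:00, so local arrival = 20:58 − 6:00 = 14:58 on Apr 5.

14:58 on April 5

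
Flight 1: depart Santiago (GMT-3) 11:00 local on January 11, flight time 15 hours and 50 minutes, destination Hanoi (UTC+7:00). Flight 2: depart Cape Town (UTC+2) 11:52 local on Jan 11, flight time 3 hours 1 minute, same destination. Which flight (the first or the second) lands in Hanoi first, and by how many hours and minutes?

the second, by 16 hours 57 minutes

Flight 1 in UTC: 11:00 + 3:00 = 14:00 on Jan 11.
+15 hours and 50 minutes → arrive 05:50 UTC on Jan 12.
Flight 2 in UTC: 11:52 − 2:00 = 09:52 on Jan 11.
+3 hours 1 minute → arrive 12:53 UTC on Jan 11.
Flight 2 lands earlier by 16 hours 57 minutes.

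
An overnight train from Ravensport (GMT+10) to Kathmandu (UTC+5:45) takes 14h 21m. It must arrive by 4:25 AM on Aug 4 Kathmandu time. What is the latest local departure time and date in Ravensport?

6:19 PM on August 3

Target arrival in UTC: 4:25 AM − 5:45 = 10:40 PM on Aug 3.
Subtract 14 hours 21 minutes → departure 8:19 AM UTC on Aug 3.
Ravensport is UTC+10:00: 8:19 AM + 10:00 = 6:19 PM on Aug 3.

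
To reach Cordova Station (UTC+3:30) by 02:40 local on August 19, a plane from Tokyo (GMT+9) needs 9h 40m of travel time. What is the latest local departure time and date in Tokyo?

22:30 on Aug 18

Target arrival in UTC: 02:40 − 3:30 = 23:10 on Aug 18.
Subtract 9 hours 40 minutes → departure 13:30 UTC on Aug 18.
Tokyo is UTC+9:00: 13:30 + 9:00 = 22:30 on Aug 18.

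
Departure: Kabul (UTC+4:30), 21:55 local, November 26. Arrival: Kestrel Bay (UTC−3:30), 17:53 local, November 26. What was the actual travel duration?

Departure in UTC: 21:55 − 4:30 = 17:25 on Nov 26.
Arrival in UTC: 17:53 + 3:30 = 21:23 on Nov 26.
Elapsed = 21:23 − 17:25 = 3 hours 58 minutes.

3 hours 58 minutes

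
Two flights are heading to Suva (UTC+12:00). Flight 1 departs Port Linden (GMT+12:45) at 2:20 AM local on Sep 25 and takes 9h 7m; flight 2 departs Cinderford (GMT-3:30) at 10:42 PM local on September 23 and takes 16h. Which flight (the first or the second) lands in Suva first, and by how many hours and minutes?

Flight 1 in UTC: 2:20 AM − 12:45 = 1:35 PM on Sep 24.
+9 hours 7 minutes → arrive 10:42 PM UTC on Sep 24.
Flight 2 in UTC: 10:42 PM + 3:30 = 2:12 AM on Sep 24.
+16 hours → arrive 6:12 PM UTC on Sep 24.
Flight 2 lands earlier by 4 hours 30 minutes.

the second, by 4 hours 30 minutes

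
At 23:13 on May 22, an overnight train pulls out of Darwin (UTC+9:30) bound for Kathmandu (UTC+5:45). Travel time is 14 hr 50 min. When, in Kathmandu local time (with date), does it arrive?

Convert departure to UTC: 23:13 − 9:30 = 13:43 UTC on May 22.
Add 14 hours and 50 minutes travel time → 04:33 UTC (May 23).
Kathmandu is UTC+5:45, so local arrival = 04:33 + 5:45 = 10:18 on May 23.

10:18 on May 23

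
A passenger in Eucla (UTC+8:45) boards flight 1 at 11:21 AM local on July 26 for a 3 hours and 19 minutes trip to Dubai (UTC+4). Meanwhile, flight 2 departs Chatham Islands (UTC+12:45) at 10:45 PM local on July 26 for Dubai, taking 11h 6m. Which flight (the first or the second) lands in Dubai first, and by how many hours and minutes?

the first, by 15 hours 11 minutes

Flight 1 in UTC: 11:21 AM − 8:45 = 2:36 AM on Jul 26.
+3 hours and 19 minutes → arrive 5:55 AM UTC on Jul 26.
Flight 2 in UTC: 10:45 PM − 12:45 = 10:00 AM on Jul 26.
+11 hours and 6 minutes → arrive 9:06 PM UTC on Jul 26.
Flight 1 lands earlier by 15 hours 11 minutes.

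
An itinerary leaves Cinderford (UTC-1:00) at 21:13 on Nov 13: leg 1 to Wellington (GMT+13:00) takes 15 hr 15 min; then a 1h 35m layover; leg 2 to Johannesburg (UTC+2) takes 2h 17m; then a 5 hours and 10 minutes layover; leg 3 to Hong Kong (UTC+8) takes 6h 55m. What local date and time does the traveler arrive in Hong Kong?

Convert departure to UTC: 21:13 + 1:00 = 22:13 UTC on Nov 13.
Add 15 hours and 15 minutes leg 1 → 13:28 UTC (Nov 14).
Add 1 hour and 35 minutes layover in Wellington → 15:03 UTC.
Add 2 hours 17 minutes leg 2 → 17:20 UTC.
Add 5 hours and 10 minutes layover in Johannesburg → 22:30 UTC.
Add 6 hours and 55 minutes leg 3 → 05:25 UTC (Nov 15).
Hong Kong is UTC+8:00, so local arrival = 05:25 + 8:00 = 13:25 on Nov 15.

13:25 on November 15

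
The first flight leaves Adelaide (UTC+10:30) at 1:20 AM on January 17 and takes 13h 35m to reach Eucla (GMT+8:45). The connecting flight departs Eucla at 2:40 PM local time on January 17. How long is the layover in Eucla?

1 hour 30 minutes

Convert departure to UTC: 1:20 AM − 10:30 = 2:50 PM UTC on Jan 16.
Add 13 hours and 35 minutes flight time → 4:25 AM UTC (Jan 17).
Eucla is UTC+8:45, so local arrival = 4:25 AM + 8:45 = 1:10 PM on Jan 17.
Layover = 2:40 PM − 1:10 PM = 1 hour 30 minutes.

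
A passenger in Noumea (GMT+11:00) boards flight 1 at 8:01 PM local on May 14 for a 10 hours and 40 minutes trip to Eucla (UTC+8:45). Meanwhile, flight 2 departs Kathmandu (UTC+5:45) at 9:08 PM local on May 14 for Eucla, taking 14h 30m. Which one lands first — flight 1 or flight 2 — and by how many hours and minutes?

Flight 1 in UTC: 8:01 PM − 11:00 = 9:01 AM on May 14.
+10 hours and 40 minutes → arrive 7:41 PM UTC on May 14.
Flight 2 in UTC: 9:08 PM − 5:45 = 3:23 PM on May 14.
+14 hours and 30 minutes → arrive 5:53 AM UTC on May 15.
Flight 1 lands earlier by 10 hours 12 minutes.

the first, by 10 hours 12 minutes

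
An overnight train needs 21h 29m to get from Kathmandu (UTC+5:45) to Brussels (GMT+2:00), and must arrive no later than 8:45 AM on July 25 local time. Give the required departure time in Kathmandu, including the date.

3:01 PM on July 24

Target arrival in UTC: 8:45 AM − 2:00 = 6:45 AM on Jul 25.
Subtract 21 hours and 29 minutes → departure 9:16 AM UTC on Jul 24.
Kathmandu is UTC+5:45: 9:16 AM + 5:45 = 3:01 PM on Jul 24.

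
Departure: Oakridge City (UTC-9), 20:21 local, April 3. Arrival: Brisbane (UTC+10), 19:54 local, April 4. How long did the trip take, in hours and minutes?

Departure in UTC: 20:21 + 9:00 = 05:21 on Apr 4.
Arrival in UTC: 19:54 − 10:00 = 09:54 on Apr 4.
Elapsed = 09:54 − 05:21 = 4 hours 33 minutes.

4 hours 33 minutes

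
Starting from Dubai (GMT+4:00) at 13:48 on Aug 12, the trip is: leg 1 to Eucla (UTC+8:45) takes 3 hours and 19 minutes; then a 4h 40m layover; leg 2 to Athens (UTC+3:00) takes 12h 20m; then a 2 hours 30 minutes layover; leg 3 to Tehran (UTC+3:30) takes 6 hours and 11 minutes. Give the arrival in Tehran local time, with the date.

18:18 on August 13

Convert departure to UTC: 13:48 − 4:00 = 09:48 UTC on Aug 12.
Add 3 hours and 19 minutes leg 1 → 13:07 UTC.
Add 4 hours and 40 minutes layover in Eucla → 17:47 UTC.
Add 12 hours 20 minutes leg 2 → 06:07 UTC (Aug 13).
Add 2 hours and 30 minutes layover in Athens → 08:37 UTC.
Add 6 hours and 11 minutes leg 3 → 14:48 UTC.
Tehran is UTC+3:30, so local arrival = 14:48 + 3:30 = 18:18 on Aug 13.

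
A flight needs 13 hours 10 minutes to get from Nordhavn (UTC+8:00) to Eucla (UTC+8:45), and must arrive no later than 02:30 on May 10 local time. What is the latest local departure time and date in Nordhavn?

12:35 on May 9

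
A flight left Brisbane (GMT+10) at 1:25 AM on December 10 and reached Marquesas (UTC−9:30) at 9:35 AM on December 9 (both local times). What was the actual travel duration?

Departure in UTC: 1:25 AM − 10:00 = 3:25 PM on Dec 9.
Arrival in UTC: 9:35 AM + 9:30 = 7:05 PM on Dec 9.
Elapsed = 7:05 PM − 3:25 PM = 3 hours 40 minutes.

3 hours 40 minutes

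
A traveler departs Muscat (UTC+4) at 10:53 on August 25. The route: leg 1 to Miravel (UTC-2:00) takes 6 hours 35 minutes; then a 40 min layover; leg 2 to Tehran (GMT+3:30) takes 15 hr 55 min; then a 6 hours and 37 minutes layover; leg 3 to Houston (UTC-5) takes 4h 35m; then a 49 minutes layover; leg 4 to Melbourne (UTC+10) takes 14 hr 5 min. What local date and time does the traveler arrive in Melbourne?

18:09 on August 27

Convert departure to UTC: 10:53 − 4:00 = 06:53 UTC on Aug 25.
Add 6 hours and 35 minutes leg 1 → 13:28 UTC.
Add 40 minutes layover in Miravel → 14:08 UTC.
Add 15 hours and 55 minutes leg 2 → 06:03 UTC (Aug 26).
Add 6 hours and 37 minutes layover in Tehran → 12:40 UTC.
Add 4 hours and 35 minutes leg 3 → 17:15 UTC.
Add 49 minutes layover in Houston → 18:04 UTC.
Add 14 hours and 5 minutes leg 4 → 08:09 UTC (Aug 27).
Melbourne is UTC+10:00, so local arrival = 08:09 + 10:00 = 18:09 on Aug 27.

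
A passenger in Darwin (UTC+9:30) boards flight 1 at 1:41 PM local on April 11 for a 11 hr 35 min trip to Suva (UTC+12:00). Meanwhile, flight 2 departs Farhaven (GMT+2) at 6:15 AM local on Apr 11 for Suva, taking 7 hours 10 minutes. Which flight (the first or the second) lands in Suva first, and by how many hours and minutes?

the second, by 4 hours 21 minutes

Flight 1 in UTC: 1:41 PM − 9:30 = 4:11 AM on Apr 11.
+11 hours and 35 minutes → arrive 3:46 PM UTC on Apr 11.
Flight 2 in UTC: 6:15 AM − 2:00 = 4:15 AM on Apr 11.
+7 hours 10 minutes → arrive 11:25 AM UTC on Apr 11.
Flight 2 lands earlier by 4 hours 21 minutes.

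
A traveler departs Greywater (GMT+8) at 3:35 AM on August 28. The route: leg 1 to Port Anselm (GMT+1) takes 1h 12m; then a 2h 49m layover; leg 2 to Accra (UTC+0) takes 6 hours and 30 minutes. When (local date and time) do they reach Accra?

6:06 AM on Aug 28

Convert departure to UTC: 3:35 AM − 8:00 = 7:35 PM UTC on Aug 27.
Add 1 hour 12 minutes leg 1 → 8:47 PM UTC.
Add 2 hours and 49 minutes layover in Port Anselm → 11:36 PM UTC.
Add 6 hours and 30 minutes leg 2 → 6:06 AM UTC (Aug 28).
Accra is UTC+0, so local arrival is the same: 6:06 AM on Aug 28.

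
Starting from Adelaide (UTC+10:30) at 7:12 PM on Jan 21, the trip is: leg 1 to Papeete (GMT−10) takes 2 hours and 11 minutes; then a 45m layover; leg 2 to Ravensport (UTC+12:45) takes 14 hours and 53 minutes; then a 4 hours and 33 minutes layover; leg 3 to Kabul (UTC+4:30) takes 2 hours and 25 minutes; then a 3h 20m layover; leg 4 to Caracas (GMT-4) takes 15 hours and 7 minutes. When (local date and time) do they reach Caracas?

Convert departure to UTC: 7:12 PM − 10:30 = 8:42 AM UTC on Jan 21.
Add 2 hours 11 minutes leg 1 → 10:53 AM UTC.
Add 45 minutes layover in Papeete → 11:38 AM UTC.
Add 14 hours and 53 minutes leg 2 → 2:31 AM UTC (Jan 22).
Add 4 hours and 33 minutes layover in Ravensport → 7:04 AM UTC.
Add 2 hours 25 minutes leg 3 → 9:29 AM UTC.
Add 3 hours and 20 minutes layover in Kabul → 12:49 PM UTC.
Add 15 hours and 7 minutes leg 4 → 3:56 AM UTC (Jan 23).
Caracas is UTC−4:00, so local arrival = 3:56 AM − 4:00 = 11:56 PM on Jan 22.

11:56 PM on January 22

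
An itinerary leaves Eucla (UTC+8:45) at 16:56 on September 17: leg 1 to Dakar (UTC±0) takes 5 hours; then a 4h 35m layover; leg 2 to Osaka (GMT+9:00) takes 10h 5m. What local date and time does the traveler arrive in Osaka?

12:51 on September 18

Convert departure to UTC: 16:56 − 8:45 = 08:11 UTC on Sep 17.
Add 5 hours leg 1 → 13:11 UTC.
Add 4 hours and 35 minutes layover in Dakar → 17:46 UTC.
Add 10 hours 5 minutes leg 2 → 03:51 UTC (Sep 18).
Osaka is UTC+9:00, so local arrival = 03:51 + 9:00 = 12:51 on Sep 18.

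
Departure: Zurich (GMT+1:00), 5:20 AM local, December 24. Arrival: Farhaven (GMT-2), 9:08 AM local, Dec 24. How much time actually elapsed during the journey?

6 hours 48 minutes

Departure in UTC: 5:20 AM − 1:00 = 4:20 AM on Dec 24.
Arrival in UTC: 9:08 AM + 2:00 = 11:08 AM on Dec 24.
Elapsed = 11:08 AM − 4:20 AM = 6 hours 48 minutes.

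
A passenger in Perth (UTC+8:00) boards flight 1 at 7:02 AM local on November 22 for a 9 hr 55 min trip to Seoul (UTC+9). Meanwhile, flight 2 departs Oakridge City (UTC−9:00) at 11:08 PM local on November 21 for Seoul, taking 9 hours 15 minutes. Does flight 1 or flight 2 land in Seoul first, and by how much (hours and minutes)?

the first, by 8 hours 26 minutes

Flight 1 in UTC: 7:02 AM − 8:00 = 11:02 PM on Nov 21.
+9 hours 55 minutes → arrive 8:57 AM UTC on Nov 22.
Flight 2 in UTC: 11:08 PM + 9:00 = 8:08 AM on Nov 22.
+9 hours 15 minutes → arrive 5:23 PM UTC on Nov 22.
Flight 1 lands earlier by 8 hours 26 minutes.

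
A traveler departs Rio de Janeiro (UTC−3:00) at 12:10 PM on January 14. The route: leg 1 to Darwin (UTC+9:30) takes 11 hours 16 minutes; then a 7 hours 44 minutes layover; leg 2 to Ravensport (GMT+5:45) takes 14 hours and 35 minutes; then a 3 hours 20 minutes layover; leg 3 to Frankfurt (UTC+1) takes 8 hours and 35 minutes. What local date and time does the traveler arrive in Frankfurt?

1:40 PM on Jan 16

Convert departure to UTC: 12:10 PM + 3:00 = 3:10 PM UTC on Jan 14.
Add 11 hours and 16 minutes leg 1 → 2:26 AM UTC (Jan 15).
Add 7 hours 44 minutes layover in Darwin → 10:10 AM UTC.
Add 14 hours and 35 minutes leg 2 → 12:45 AM UTC (Jan 16).
Add 3 hours 20 minutes layover in Ravensport → 4:05 AM UTC.
Add 8 hours 35 minutes leg 3 → 12:40 PM UTC.
Frankfurt is UTC+1:00, so local arrival = 12:40 PM + 1:00 = 1:40 PM on Jan 16.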